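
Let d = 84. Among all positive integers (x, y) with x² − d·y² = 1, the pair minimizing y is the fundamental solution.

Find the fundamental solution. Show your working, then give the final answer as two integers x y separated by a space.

√84 = [9; 6,18, …], period ℓ=2 (even) → k=1
a_0=9:  p_0=9·1+0=9,  q_0=9·0+1=1
a_1=6:  p_1=6·9+1=55,  q_1=6·1+0=6
→ (55, 6).  Check: 55²=3025, 84·6²=3024, difference 1.

55 6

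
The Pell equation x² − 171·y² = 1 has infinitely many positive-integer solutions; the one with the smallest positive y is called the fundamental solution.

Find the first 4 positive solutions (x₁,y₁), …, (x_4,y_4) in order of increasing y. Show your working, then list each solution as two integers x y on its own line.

[13; 13,26] for √171; ℓ=2 ⇒ convergent index 1
step 0: (13, 1)  from 13·(1,0) + (0,1)
step 1: (170, 13)  from 13·(13,1) + (1,0)
(x₁, y₁) = (170, 13);  170² − 171·13² = 1 ✓
(170+13√171)^2 = 57799 + 4420√171
(170+13√171)^3 = 19651490 + 1502787√171
(170+13√171)^4 = 6681448801 + 510943160√171

170 13
57799 4420
19651490 1502787
6681448801 510943160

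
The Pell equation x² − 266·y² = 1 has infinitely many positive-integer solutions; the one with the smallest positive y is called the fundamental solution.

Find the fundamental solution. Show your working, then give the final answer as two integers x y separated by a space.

√266 = [16; 3,4,3,32, …], period ℓ=4 (even) → k=3
step 0: (16, 1)  from 16·(1,0) + (0,1)
step 1: (49, 3)  from 3·(16,1) + (1,0)
step 2: (212, 13)  from 4·(49,3) + (16,1)
step 3: (685, 42)  from 3·(212,13) + (49,3)
(x₁, y₁) = (685, 42);  685² − 266·42² = 1 ✓

685 42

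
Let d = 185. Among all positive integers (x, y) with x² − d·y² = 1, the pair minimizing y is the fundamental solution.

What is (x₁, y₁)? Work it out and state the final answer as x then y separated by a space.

√185 = [13; 1,1,1,1,26, …], period ℓ=5 (odd) → k=9
k=0  a_k=13  p_k/q_k = 13/1
k=1  a_k=1  p_k/q_k = 14/1
k=2  a_k=1  p_k/q_k = 27/2
…
k=4  a_k=1  p_k/q_k = 68/5
k=5  a_k=26  p_k/q_k = 1809/133
k=6  a_k=1  p_k/q_k = 1877/138
k=7  a_k=1  p_k/q_k = 3686/271
k=8  a_k=1  p_k/q_k = 5563/409
k=9  a_k=1  p_k/q_k = 9249/680
→ (9249, 680).  Check: 9249²=85544001, 185·680²=85544000, difference 1.

9249 680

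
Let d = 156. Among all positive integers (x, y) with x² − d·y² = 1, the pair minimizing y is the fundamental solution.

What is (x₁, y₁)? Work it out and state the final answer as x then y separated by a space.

√156 = [12; 2,24, …], period ℓ=2 (even) → k=1
i=0: a=12 ⇒ p=12, q=1
i=1: a=2 ⇒ p=25, q=2
fundamental: x₁=25, y₁=2  (since 625 − 156·4 = 1)

25 2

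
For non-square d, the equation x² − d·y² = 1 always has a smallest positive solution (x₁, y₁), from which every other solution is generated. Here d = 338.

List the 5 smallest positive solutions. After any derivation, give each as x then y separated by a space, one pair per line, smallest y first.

114243 6214
26102926097 1419812004
5964153172084899 324407165539730
1362725501650887306817 74122495624090936776
311363698964240484013304163 16935952534841634614661406

d=338: √d = [18; 2,1,1,2,36] (ℓ=5, odd), read p_9/q_9
a_0=18:  p_0=18·1+0=18,  q_0=18·0+1=1
a_1=2:  p_1=2·18+1=37,  q_1=2·1+0=2
a_2=1:  p_2=1·37+18=55,  q_2=1·2+1=3
a_3=1:  p_3=1·55+37=92,  q_3=1·3+2=5
a_4=2:  p_4=2·92+55=239,  q_4=2·5+3=13
a_5=36:  p_5=36·239+92=8696,  q_5=36·13+5=473
…
a_7=1:  p_7=1·17631+8696=26327,  q_7=1·959+473=1432
a_8=1:  p_8=1·26327+17631=43958,  q_8=1·1432+959=2391
a_9=2:  p_9=2·43958+26327=114243,  q_9=2·2391+1432=6214
fundamental: x₁=114243, y₁=6214  (since 13051463049 − 338·38613796 = 1)
(114243+6214√338)^2 = 26102926097 + 1419812004√338
(114243+6214√338)^3 = 5964153172084899 + 324407165539730√338
(114243+6214√338)^4 = 1362725501650887306817 + 74122495624090936776√338
(114243+6214√338)^5 = 311363698964240484013304163 + 16935952534841634614661406√338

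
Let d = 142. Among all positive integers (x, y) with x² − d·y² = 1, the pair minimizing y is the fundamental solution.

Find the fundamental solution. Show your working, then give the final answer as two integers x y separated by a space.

143 12

[11; 1,10,1,22] for √142; ℓ=4 ⇒ convergent index 3
k=0  a_k=11  p_k/q_k = 11/1
…
k=2  a_k=10  p_k/q_k = 131/11
k=3  a_k=1  p_k/q_k = 143/12
→ (143, 12).  Check: 143²=20449, 142·12²=20448, difference 1.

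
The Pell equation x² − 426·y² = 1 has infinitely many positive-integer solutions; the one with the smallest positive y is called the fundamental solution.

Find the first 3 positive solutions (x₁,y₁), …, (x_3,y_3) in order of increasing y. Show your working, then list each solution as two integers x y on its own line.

√426 → a₀=20, period (1,1,1,3,2,6,2,3,1,1,1,40); ℓ=12 even so k=11
i=0: a=20 ⇒ p=20, q=1
…
i=3: a=1 ⇒ p=62, q=3
i=4: a=3 ⇒ p=227, q=11
…
i=6: a=6 ⇒ p=3323, q=161
…
i=10: a=1 ⇒ p=56780, q=2751
i=11: a=1 ⇒ p=88751, q=4300
fundamental: x₁=88751, y₁=4300  (since 7876740001 − 426·18490000 = 1)
(x_2, y_2) = (88751·88751 + 426·4300·4300, 88751·4300 + 4300·88751) = (15753480001, 763258600)
(x_3, y_3) = (88751·15753480001 + 426·4300·763258600, 88751·763258600 + 4300·15753480001) = (2796274207048751, 135479928012900)

88751 4300
15753480001 763258600
2796274207048751 135479928012900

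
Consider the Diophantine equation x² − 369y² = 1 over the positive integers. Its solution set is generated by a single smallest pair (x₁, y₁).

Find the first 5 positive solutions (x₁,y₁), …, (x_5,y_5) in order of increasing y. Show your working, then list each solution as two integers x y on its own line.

d=369: √d = [19; 4,1,3,2,7,4,7,2,3,1,4,38] (ℓ=12, even), read p_11/q_11
i=0: a=19 ⇒ p=19, q=1
i=1: a=4 ⇒ p=77, q=4
…
i=5: a=7 ⇒ p=6147, q=320
…
i=7: a=7 ⇒ p=184045, q=9581
i=8: a=2 ⇒ p=393504, q=20485
…
i=10: a=1 ⇒ p=1758061, q=91521
i=11: a=4 ⇒ p=8396801, q=437120
fundamental: x₁=8396801, y₁=437120  (since 70506267033601 − 369·191073894400 = 1)
n=2: (8396801,437120)∘(8396801,437120) = (8396801·8396801+369·437120·437120, 8396801·437120+437120·8396801) = (141012534067201,7340819306240)
n=3: (141012534067201,7340819306240)∘(8396801,437120) = (8396801·141012534067201+369·437120·7340819306240, 8396801·7340819306240+437120·141012534067201) = (2368108374136006451201,123278797782910239360)
n=4: (2368108374136006451201,123278797782910239360)∘(8396801,437120) = (8396801·2368108374136006451201+369·437120·123278797782910239360, 8396801·123278797782910239360+437120·2368108374136006451201) = (39769069528107045198367948801,2070295065004669620717268480)
n=5: (39769069528107045198367948801,2070295065004669620717268480)∘(8396801,437120) = (8396801·39769069528107045198367948801+369·437120·2070295065004669620717268480, 8396801·2070295065004669620717268480+437120·39769069528107045198367948801) = (667865925565355162349028245713920001,34767711344252426473018978470025600)

8396801 437120
141012534067201 7340819306240
2368108374136006451201 123278797782910239360
39769069528107045198367948801 2070295065004669620717268480
667865925565355162349028245713920001 34767711344252426473018978470025600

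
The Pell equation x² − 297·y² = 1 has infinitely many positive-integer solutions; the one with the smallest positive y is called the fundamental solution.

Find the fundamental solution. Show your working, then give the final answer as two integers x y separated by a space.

48599 2820

[17; 4,3,1,1,2,1,1,3,4,34] for √297; ℓ=10 ⇒ convergent index 9
i=0: a=17 ⇒ p=17, q=1
…
i=7: a=1 ⇒ p=3171, q=184
i=8: a=3 ⇒ p=11357, q=659
i=9: a=4 ⇒ p=48599, q=2820
(x₁, y₁) = (48599, 2820);  48599² − 297·2820² = 1 ✓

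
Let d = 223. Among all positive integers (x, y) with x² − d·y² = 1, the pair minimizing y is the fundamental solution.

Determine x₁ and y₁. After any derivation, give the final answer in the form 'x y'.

√223 → a₀=14, period (1,13,1,28); ℓ=4 even so k=3
i=0: a=14 ⇒ p=14, q=1
i=1: a=1 ⇒ p=15, q=1
i=2: a=13 ⇒ p=209, q=14
i=3: a=1 ⇒ p=224, q=15
→ (224, 15).  Check: 224²=50176, 223·15²=50175, difference 1.

224 15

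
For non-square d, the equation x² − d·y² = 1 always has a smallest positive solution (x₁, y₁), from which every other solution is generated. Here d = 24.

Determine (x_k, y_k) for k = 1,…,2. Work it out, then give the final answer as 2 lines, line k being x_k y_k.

5 1
49 10

√24 = [4; 1,8, …], period ℓ=2 (even) → k=1
k=0  a_k=4  p_k/q_k = 4/1
k=1  a_k=1  p_k/q_k = 5/1
(x₁, y₁) = (5, 1);  5² − 24·1² = 1 ✓
(x_2, y_2) = (5·5 + 24·1·1, 5·1 + 1·5) = (49, 10)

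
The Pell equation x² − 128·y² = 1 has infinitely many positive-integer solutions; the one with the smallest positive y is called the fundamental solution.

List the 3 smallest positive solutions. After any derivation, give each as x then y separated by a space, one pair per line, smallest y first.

√128 = [11; 3,5,3,22, …], period ℓ=4 (even) → k=3
a_0=11:  p_0=11·1+0=11,  q_0=11·0+1=1
…
a_2=5:  p_2=5·34+11=181,  q_2=5·3+1=16
a_3=3:  p_3=3·181+34=577,  q_3=3·16+3=51
→ (577, 51).  Check: 577²=332929, 128·51²=332928, difference 1.
k=2:  x_2 = 577·577+128·51·51 = 665857,  y_2 = 577·51+51·577 = 58854
k=3:  x_3 = 577·665857+128·51·58854 = 768398401,  y_3 = 577·58854+51·665857 = 67917465

577 51
665857 58854
768398401 67917465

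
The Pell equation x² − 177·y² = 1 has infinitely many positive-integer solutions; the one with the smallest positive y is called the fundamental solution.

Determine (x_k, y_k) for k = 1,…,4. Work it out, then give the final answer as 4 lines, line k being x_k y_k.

62423 4692
7793261857 585777432
972957569736599 73131969270780
121469860743542176897 9130233834994022448

[13; 3,3,2,8,2,3,3,26] for √177; ℓ=8 ⇒ convergent index 7
step 0: (13, 1)  from 13·(1,0) + (0,1)
…
step 2: (133, 10)  from 3·(40,3) + (13,1)
…
step 4: (2581, 194)  from 8·(306,23) + (133,10)
step 5: (5468, 411)  from 2·(2581,194) + (306,23)
step 6: (18985, 1427)  from 3·(5468,411) + (2581,194)
step 7: (62423, 4692)  from 3·(18985,1427) + (5468,411)
→ (62423, 4692).  Check: 62423²=3896630929, 177·4692²=3896630928, difference 1.
n=2: (62423,4692)∘(62423,4692) = (62423·62423+177·4692·4692, 62423·4692+4692·62423) = (7793261857,585777432)
n=3: (7793261857,585777432)∘(62423,4692) = (62423·7793261857+177·4692·585777432, 62423·585777432+4692·7793261857) = (972957569736599,73131969270780)
n=4: (972957569736599,73131969270780)∘(62423,4692) = (62423·972957569736599+177·4692·73131969270780, 62423·73131969270780+4692·972957569736599) = (121469860743542176897,9130233834994022448)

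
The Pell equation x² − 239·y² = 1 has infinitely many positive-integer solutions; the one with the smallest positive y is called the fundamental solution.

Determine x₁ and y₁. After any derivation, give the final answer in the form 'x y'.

6195120 400729

√239 → a₀=15, period (2,5,1,2,4,15,4,2,1,5,2,30); ℓ=12 even so k=11
step 0: (15, 1)  from 15·(1,0) + (0,1)
step 1: (31, 2)  from 2·(15,1) + (1,0)
…
step 3: (201, 13)  from 1·(170,11) + (31,2)
…
step 7: (154117, 9969)  from 4·(37907,2452) + (2489,161)
…
step 10: (2847431, 184185)  from 5·(500258,32359) + (346141,22390)
step 11: (6195120, 400729)  from 2·(2847431,184185) + (500258,32359)
→ (6195120, 400729).  Check: 6195120²=38379511814400, 239·400729²=38379511814399, difference 1.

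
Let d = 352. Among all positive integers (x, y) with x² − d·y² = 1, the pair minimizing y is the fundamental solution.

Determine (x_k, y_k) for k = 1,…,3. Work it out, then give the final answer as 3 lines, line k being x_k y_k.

d=352: √d = [18; 1,3,5,9,5,3,1,36] (ℓ=8, even), read p_7/q_7
a_0=18:  p_0=18·1+0=18,  q_0=18·0+1=1
…
a_2=3:  p_2=3·19+18=75,  q_2=3·1+1=4
…
a_4=9:  p_4=9·394+75=3621,  q_4=9·21+4=193
…
a_6=3:  p_6=3·18499+3621=59118,  q_6=3·986+193=3151
a_7=1:  p_7=1·59118+18499=77617,  q_7=1·3151+986=4137
→ (77617, 4137).  Check: 77617²=6024398689, 352·4137²=6024398688, difference 1.
k=2:  x_2 = 77617·77617+352·4137·4137 = 12048797377,  y_2 = 77617·4137+4137·77617 = 642203058
k=3:  x_3 = 77617·12048797377+352·4137·642203058 = 1870383011943601,  y_3 = 77617·642203058+4137·12048797377 = 99691749501435

77617 4137
12048797377 642203058
1870383011943601 99691749501435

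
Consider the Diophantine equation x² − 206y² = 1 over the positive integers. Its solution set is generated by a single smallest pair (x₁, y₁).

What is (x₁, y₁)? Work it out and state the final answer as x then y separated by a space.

[14; 2,1,5,14,5,1,2,28] for √206; ℓ=8 ⇒ convergent index 7
a_0=14:  p_0=14·1+0=14,  q_0=14·0+1=1
a_1=2:  p_1=2·14+1=29,  q_1=2·1+0=2
…
a_3=5:  p_3=5·43+29=244,  q_3=5·3+2=17
a_4=14:  p_4=14·244+43=3459,  q_4=14·17+3=241
a_5=5:  p_5=5·3459+244=17539,  q_5=5·241+17=1222
a_6=1:  p_6=1·17539+3459=20998,  q_6=1·1222+241=1463
a_7=2:  p_7=2·20998+17539=59535,  q_7=2·1463+1222=4148
fundamental: x₁=59535, y₁=4148  (since 3544416225 − 206·17205904 = 1)

59535 4148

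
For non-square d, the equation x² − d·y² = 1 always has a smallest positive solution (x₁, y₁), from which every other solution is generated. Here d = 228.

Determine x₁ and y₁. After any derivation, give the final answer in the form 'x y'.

√228 = [15; 10,30, …], period ℓ=2 (even) → k=1
step 0: (15, 1)  from 15·(1,0) + (0,1)
step 1: (151, 10)  from 10·(15,1) + (1,0)
(x₁, y₁) = (151, 10);  151² − 228·10² = 1 ✓

151 10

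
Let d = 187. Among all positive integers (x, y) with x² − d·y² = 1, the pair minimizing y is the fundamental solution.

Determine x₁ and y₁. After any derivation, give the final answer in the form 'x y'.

1682 123

√187 = [13; 1,2,13,2,1,26, …], period ℓ=6 (even) → k=5
step 0: (13, 1)  from 13·(1,0) + (0,1)
step 1: (14, 1)  from 1·(13,1) + (1,0)
step 2: (41, 3)  from 2·(14,1) + (13,1)
…
step 4: (1135, 83)  from 2·(547,40) + (41,3)
step 5: (1682, 123)  from 1·(1135,83) + (547,40)
(x₁, y₁) = (1682, 123);  1682² − 187·123² = 1 ✓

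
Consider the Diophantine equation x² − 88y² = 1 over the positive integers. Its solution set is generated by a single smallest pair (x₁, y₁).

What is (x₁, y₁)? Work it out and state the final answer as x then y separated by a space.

197 21

[9; 2,1,1,1,2,18] for √88; ℓ=6 ⇒ convergent index 5
k=0  a_k=9  p_k/q_k = 9/1
…
k=3  a_k=1  p_k/q_k = 47/5
k=4  a_k=1  p_k/q_k = 75/8
k=5  a_k=2  p_k/q_k = 197/21
→ (197, 21).  Check: 197²=38809, 88·21²=38808, difference 1.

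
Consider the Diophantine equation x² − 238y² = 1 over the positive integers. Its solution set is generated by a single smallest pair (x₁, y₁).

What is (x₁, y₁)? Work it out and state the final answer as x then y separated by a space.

11663 756

√238 = [15; 2,2,1,14,1,2,2,30, …], period ℓ=8 (even) → k=7
step 0: (15, 1)  from 15·(1,0) + (0,1)
step 1: (31, 2)  from 2·(15,1) + (1,0)
…
step 3: (108, 7)  from 1·(77,5) + (31,2)
step 4: (1589, 103)  from 14·(108,7) + (77,5)
…
step 6: (4983, 323)  from 2·(1697,110) + (1589,103)
step 7: (11663, 756)  from 2·(4983,323) + (1697,110)
→ (11663, 756).  Check: 11663²=136025569, 238·756²=136025568, difference 1.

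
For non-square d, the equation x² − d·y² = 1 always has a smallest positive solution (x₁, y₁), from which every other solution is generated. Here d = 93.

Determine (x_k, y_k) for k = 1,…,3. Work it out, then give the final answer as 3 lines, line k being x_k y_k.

√93 = [9; 1,1,1,4,6,4,1,1,1,18, …], period ℓ=10 (even) → k=9
a_0=9:  p_0=9·1+0=9,  q_0=9·0+1=1
a_1=1:  p_1=1·9+1=10,  q_1=1·1+0=1
…
a_3=1:  p_3=1·19+10=29,  q_3=1·2+1=3
…
a_7=1:  p_7=1·3491+839=4330,  q_7=1·362+87=449
a_8=1:  p_8=1·4330+3491=7821,  q_8=1·449+362=811
a_9=1:  p_9=1·7821+4330=12151,  q_9=1·811+449=1260
(x₁, y₁) = (12151, 1260);  12151² − 93·1260² = 1 ✓
n=2: (12151,1260)∘(12151,1260) = (12151·12151+93·1260·1260, 12151·1260+1260·12151) = (295293601,30620520)
n=3: (295293601,30620520)∘(12151,1260) = (12151·295293601+93·1260·30620520, 12151·30620520+1260·295293601) = (7176225079351,744139875780)

12151 1260
295293601 30620520
7176225079351 744139875780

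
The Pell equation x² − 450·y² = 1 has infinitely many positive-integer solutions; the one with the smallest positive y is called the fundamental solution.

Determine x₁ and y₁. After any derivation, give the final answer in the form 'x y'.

19601 924

√450 → a₀=21, period (4,1,2,4,2,1,4,42); ℓ=8 even so k=7
i=0: a=21 ⇒ p=21, q=1
…
i=2: a=1 ⇒ p=106, q=5
…
i=5: a=2 ⇒ p=2885, q=136
i=6: a=1 ⇒ p=4179, q=197
i=7: a=4 ⇒ p=19601, q=924
fundamental: x₁=19601, y₁=924  (since 384199201 − 450·853776 = 1)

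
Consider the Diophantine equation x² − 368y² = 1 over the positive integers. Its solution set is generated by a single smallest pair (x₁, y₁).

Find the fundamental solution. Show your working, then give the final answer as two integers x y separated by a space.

1151 60

√368 → a₀=19, period (5,2,5,38); ℓ=4 even so k=3
a_0=19:  p_0=19·1+0=19,  q_0=19·0+1=1
a_1=5:  p_1=5·19+1=96,  q_1=5·1+0=5
a_2=2:  p_2=2·96+19=211,  q_2=2·5+1=11
a_3=5:  p_3=5·211+96=1151,  q_3=5·11+5=60
(x₁, y₁) = (1151, 60);  1151² − 368·60² = 1 ✓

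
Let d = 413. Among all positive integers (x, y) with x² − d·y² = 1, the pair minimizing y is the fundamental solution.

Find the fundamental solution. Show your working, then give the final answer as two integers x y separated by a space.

√413 = [20; 3,9,1,4,1,9,3,40, …], period ℓ=8 (even) → k=7
k=0  a_k=20  p_k/q_k = 20/1
…
k=4  a_k=4  p_k/q_k = 3089/152
…
k=6  a_k=9  p_k/q_k = 36560/1799
k=7  a_k=3  p_k/q_k = 113399/5580
fundamental: x₁=113399, y₁=5580  (since 12859333201 − 413·31136400 = 1)

113399 5580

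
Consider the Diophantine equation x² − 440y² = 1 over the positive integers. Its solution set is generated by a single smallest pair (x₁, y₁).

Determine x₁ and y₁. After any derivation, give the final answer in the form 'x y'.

21 1

√440 = [20; 1,40, …], period ℓ=2 (even) → k=1
k=0  a_k=20  p_k/q_k = 20/1
k=1  a_k=1  p_k/q_k = 21/1
→ (21, 1).  Check: 21²=441, 440·1²=440, difference 1.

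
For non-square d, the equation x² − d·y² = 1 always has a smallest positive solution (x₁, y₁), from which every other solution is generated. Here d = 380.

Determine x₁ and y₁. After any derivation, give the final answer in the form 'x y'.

d=380: √d = [19; 2,38] (ℓ=2, even), read p_1/q_1
k=0  a_k=19  p_k/q_k = 19/1
k=1  a_k=2  p_k/q_k = 39/2
fundamental: x₁=39, y₁=2  (since 1521 − 380·4 = 1)

39 2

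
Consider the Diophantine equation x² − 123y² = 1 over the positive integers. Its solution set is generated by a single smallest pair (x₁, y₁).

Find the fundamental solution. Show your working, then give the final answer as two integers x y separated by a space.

√123 = [11; 11,22, …], period ℓ=2 (even) → k=1
k=0  a_k=11  p_k/q_k = 11/1
k=1  a_k=11  p_k/q_k = 122/11
(x₁, y₁) = (122, 11);  122² − 123·11² = 1 ✓

122 11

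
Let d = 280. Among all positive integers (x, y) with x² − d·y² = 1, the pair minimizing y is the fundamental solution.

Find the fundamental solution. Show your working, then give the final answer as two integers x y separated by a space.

[16; 1,2,1,2,1,32] for √280; ℓ=6 ⇒ convergent index 5
step 0: (16, 1)  from 16·(1,0) + (0,1)
step 1: (17, 1)  from 1·(16,1) + (1,0)
step 2: (50, 3)  from 2·(17,1) + (16,1)
…
step 4: (184, 11)  from 2·(67,4) + (50,3)
step 5: (251, 15)  from 1·(184,11) + (67,4)
→ (251, 15).  Check: 251²=63001, 280·15²=63000, difference 1.

251 15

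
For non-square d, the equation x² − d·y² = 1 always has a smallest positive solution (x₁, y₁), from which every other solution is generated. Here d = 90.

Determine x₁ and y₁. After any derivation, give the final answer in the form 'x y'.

19 2

[9; 2,18] for √90; ℓ=2 ⇒ convergent index 1
step 0: (9, 1)  from 9·(1,0) + (0,1)
step 1: (19, 2)  from 2·(9,1) + (1,0)
(x₁, y₁) = (19, 2);  19² − 90·2² = 1 ✓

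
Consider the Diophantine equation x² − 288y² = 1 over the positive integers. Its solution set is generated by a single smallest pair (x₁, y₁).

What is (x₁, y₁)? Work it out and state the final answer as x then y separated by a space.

√288 = [16; 1,32, …], period ℓ=2 (even) → k=1
i=0: a=16 ⇒ p=16, q=1
i=1: a=1 ⇒ p=17, q=1
(x₁, y₁) = (17, 1);  17² − 288·1² = 1 ✓

17 1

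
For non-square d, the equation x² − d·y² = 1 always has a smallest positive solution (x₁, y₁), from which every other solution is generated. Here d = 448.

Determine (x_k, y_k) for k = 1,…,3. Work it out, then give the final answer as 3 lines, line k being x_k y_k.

√448 = [21; 6,42, …], period ℓ=2 (even) → k=1
step 0: (21, 1)  from 21·(1,0) + (0,1)
step 1: (127, 6)  from 6·(21,1) + (1,0)
(x₁, y₁) = (127, 6);  127² − 448·6² = 1 ✓
(x_2, y_2) = (127·127 + 448·6·6, 127·6 + 6·127) = (32257, 1524)
(x_3, y_3) = (127·32257 + 448·6·1524, 127·1524 + 6·32257) = (8193151, 387090)

127 6
32257 1524
8193151 387090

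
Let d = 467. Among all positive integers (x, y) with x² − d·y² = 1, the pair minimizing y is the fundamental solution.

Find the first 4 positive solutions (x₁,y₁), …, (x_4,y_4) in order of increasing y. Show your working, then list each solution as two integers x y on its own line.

1625626 75225
5285319783751 244575431700
17183906517558380626 795176361465413175
55869210433019434807260001 2585318735566902940613400

d=467: √d = [21; 1,1,1,1,3,…,1,1,42] (ℓ=14, even), read p_13/q_13
i=0: a=21 ⇒ p=21, q=1
…
i=2: a=1 ⇒ p=43, q=2
…
i=7: a=21 ⇒ p=27164, q=1257
…
i=12: a=1 ⇒ p=991929, q=45901
i=13: a=1 ⇒ p=1625626, q=75225
(x₁, y₁) = (1625626, 75225);  1625626² − 467·75225² = 1 ✓
n=2: (1625626,75225)∘(1625626,75225) = (1625626·1625626+467·75225·75225, 1625626·75225+75225·1625626) = (5285319783751,244575431700)
n=3: (5285319783751,244575431700)∘(1625626,75225) = (1625626·5285319783751+467·75225·244575431700, 1625626·244575431700+75225·5285319783751) = (17183906517558380626,795176361465413175)
n=4: (17183906517558380626,795176361465413175)∘(1625626,75225) = (1625626·17183906517558380626+467·75225·795176361465413175, 1625626·795176361465413175+75225·17183906517558380626) = (55869210433019434807260001,2585318735566902940613400)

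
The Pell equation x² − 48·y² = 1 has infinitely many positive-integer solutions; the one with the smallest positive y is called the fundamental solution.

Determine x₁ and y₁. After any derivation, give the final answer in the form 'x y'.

d=48: √d = [6; 1,12] (ℓ=2, even), read p_1/q_1
a_0=6:  p_0=6·1+0=6,  q_0=6·0+1=1
a_1=1:  p_1=1·6+1=7,  q_1=1·1+0=1
→ (7, 1).  Check: 7²=49, 48·1²=48, difference 1.

7 1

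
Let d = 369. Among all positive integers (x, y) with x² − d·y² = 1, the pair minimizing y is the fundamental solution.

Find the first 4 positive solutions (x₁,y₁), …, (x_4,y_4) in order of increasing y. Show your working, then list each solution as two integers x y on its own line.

8396801 437120
141012534067201 7340819306240
2368108374136006451201 123278797782910239360
39769069528107045198367948801 2070295065004669620717268480

d=369: √d = [19; 4,1,3,2,7,4,7,2,3,1,4,38] (ℓ=12, even), read p_11/q_11
i=0: a=19 ⇒ p=19, q=1
i=1: a=4 ⇒ p=77, q=4
i=2: a=1 ⇒ p=96, q=5
…
i=4: a=2 ⇒ p=826, q=43
i=5: a=7 ⇒ p=6147, q=320
i=6: a=4 ⇒ p=25414, q=1323
…
i=10: a=1 ⇒ p=1758061, q=91521
i=11: a=4 ⇒ p=8396801, q=437120
(x₁, y₁) = (8396801, 437120);  8396801² − 369·437120² = 1 ✓
(x_2, y_2) = (8396801·8396801 + 369·437120·437120, 8396801·437120 + 437120·8396801) = (141012534067201, 7340819306240)
(x_3, y_3) = (8396801·141012534067201 + 369·437120·7340819306240, 8396801·7340819306240 + 437120·141012534067201) = (2368108374136006451201, 123278797782910239360)
(x_4, y_4) = (8396801·2368108374136006451201 + 369·437120·123278797782910239360, 8396801·123278797782910239360 + 437120·2368108374136006451201) = (39769069528107045198367948801, 2070295065004669620717268480)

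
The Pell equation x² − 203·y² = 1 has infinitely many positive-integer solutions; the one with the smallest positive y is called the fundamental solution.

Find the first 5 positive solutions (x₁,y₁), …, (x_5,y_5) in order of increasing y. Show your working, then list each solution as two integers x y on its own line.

√203 → a₀=14, period (4,28); ℓ=2 even so k=1
a_0=14:  p_0=14·1+0=14,  q_0=14·0+1=1
a_1=4:  p_1=4·14+1=57,  q_1=4·1+0=4
fundamental: x₁=57, y₁=4  (since 3249 − 203·16 = 1)
(x_2, y_2) = (57·57 + 203·4·4, 57·4 + 4·57) = (6497, 456)
(x_3, y_3) = (57·6497 + 203·4·456, 57·456 + 4·6497) = (740601, 51980)
(x_4, y_4) = (57·740601 + 203·4·51980, 57·51980 + 4·740601) = (84422017, 5925264)
(x_5, y_5) = (57·84422017 + 203·4·5925264, 57·5925264 + 4·84422017) = (9623369337, 675428116)

57 4
6497 456
740601 51980
84422017 5925264
9623369337 675428116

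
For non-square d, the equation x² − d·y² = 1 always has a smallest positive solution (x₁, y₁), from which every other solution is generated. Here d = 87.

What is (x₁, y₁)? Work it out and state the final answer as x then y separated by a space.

[9; 3,18] for √87; ℓ=2 ⇒ convergent index 1
a_0=9:  p_0=9·1+0=9,  q_0=9·0+1=1
a_1=3:  p_1=3·9+1=28,  q_1=3·1+0=3
(x₁, y₁) = (28, 3);  28² − 87·3² = 1 ✓

28 3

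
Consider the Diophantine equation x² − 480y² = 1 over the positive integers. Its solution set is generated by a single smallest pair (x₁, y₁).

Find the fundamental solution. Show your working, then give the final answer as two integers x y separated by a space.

[21; 1,9,1,42] for √480; ℓ=4 ⇒ convergent index 3
i=0: a=21 ⇒ p=21, q=1
i=1: a=1 ⇒ p=22, q=1
i=2: a=9 ⇒ p=219, q=10
i=3: a=1 ⇒ p=241, q=11
(x₁, y₁) = (241, 11);  241² − 480·11² = 1 ✓

241 11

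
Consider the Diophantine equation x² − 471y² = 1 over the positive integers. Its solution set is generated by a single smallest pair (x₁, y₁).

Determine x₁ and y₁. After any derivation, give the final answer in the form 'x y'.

√471 = [21; 1,2,2,1,3,…,2,1,42, …], period ℓ=14 (even) → k=13
step 0: (21, 1)  from 21·(1,0) + (0,1)
…
step 2: (65, 3)  from 2·(22,1) + (21,1)
step 3: (152, 7)  from 2·(65,3) + (22,1)
step 4: (217, 10)  from 1·(152,7) + (65,3)
step 5: (803, 37)  from 3·(217,10) + (152,7)
…
step 7: (48809, 2249)  from 14·(3429,158) + (803,37)
…
step 11: (2331742, 107441)  from 2·(843469,38865) + (644804,29711)
step 12: (5506953, 253747)  from 2·(2331742,107441) + (843469,38865)
step 13: (7838695, 361188)  from 1·(5506953,253747) + (2331742,107441)
→ (7838695, 361188).  Check: 7838695²=61445139303025, 471·361188²=61445139303024, difference 1.

7838695 361188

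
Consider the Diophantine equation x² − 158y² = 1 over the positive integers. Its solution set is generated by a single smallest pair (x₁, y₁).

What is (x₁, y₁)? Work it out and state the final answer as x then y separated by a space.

[12; 1,1,3,12,3,1,1,24] for √158; ℓ=8 ⇒ convergent index 7
step 0: (12, 1)  from 12·(1,0) + (0,1)
step 1: (13, 1)  from 1·(12,1) + (1,0)
step 2: (25, 2)  from 1·(13,1) + (12,1)
step 3: (88, 7)  from 3·(25,2) + (13,1)
step 4: (1081, 86)  from 12·(88,7) + (25,2)
step 5: (3331, 265)  from 3·(1081,86) + (88,7)
step 6: (4412, 351)  from 1·(3331,265) + (1081,86)
step 7: (7743, 616)  from 1·(4412,351) + (3331,265)
(x₁, y₁) = (7743, 616);  7743² − 158·616² = 1 ✓

7743 616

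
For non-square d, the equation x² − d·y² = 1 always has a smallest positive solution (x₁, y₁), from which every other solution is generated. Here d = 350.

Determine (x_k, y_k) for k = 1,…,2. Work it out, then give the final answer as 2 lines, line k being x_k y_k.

449 24
403201 21552

d=350: √d = [18; 1,2,2,2,1,36] (ℓ=6, even), read p_5/q_5
step 0: (18, 1)  from 18·(1,0) + (0,1)
…
step 4: (318, 17)  from 2·(131,7) + (56,3)
step 5: (449, 24)  from 1·(318,17) + (131,7)
→ (449, 24).  Check: 449²=201601, 350·24²=201600, difference 1.
(449+24√350)^2 = 403201 + 21552√350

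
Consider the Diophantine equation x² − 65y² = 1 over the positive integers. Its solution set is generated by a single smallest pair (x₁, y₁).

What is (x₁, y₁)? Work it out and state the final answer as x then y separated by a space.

√65 = [8; 16, …], period ℓ=1 (odd) → k=1
k=0  a_k=8  p_k/q_k = 8/1
k=1  a_k=16  p_k/q_k = 129/16
fundamental: x₁=129, y₁=16  (since 16641 − 65·256 = 1)

129 16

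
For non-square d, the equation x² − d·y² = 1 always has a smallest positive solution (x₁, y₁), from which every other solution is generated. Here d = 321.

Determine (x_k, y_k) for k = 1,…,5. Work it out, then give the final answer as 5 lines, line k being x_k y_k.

√321 → a₀=17, period (1,10,1,34); ℓ=4 even so k=3
step 0: (17, 1)  from 17·(1,0) + (0,1)
step 1: (18, 1)  from 1·(17,1) + (1,0)
step 2: (197, 11)  from 10·(18,1) + (17,1)
step 3: (215, 12)  from 1·(197,11) + (18,1)
fundamental: x₁=215, y₁=12  (since 46225 − 321·144 = 1)
n=2: (215,12)∘(215,12) = (215·215+321·12·12, 215·12+12·215) = (92449,5160)
n=3: (92449,5160)∘(215,12) = (215·92449+321·12·5160, 215·5160+12·92449) = (39752855,2218788)
n=4: (39752855,2218788)∘(215,12) = (215·39752855+321·12·2218788, 215·2218788+12·39752855) = (17093635201,954073680)
n=5: (17093635201,954073680)∘(215,12) = (215·17093635201+321·12·954073680, 215·954073680+12·17093635201) = (7350223383575,410249463612)

215 12
92449 5160
39752855 2218788
17093635201 954073680
7350223383575 410249463612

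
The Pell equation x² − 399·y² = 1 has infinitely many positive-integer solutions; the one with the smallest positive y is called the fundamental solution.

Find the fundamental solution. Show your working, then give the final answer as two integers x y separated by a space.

√399 → a₀=19, period (1,38); ℓ=2 even so k=1
a_0=19:  p_0=19·1+0=19,  q_0=19·0+1=1
a_1=1:  p_1=1·19+1=20,  q_1=1·1+0=1
fundamental: x₁=20, y₁=1  (since 400 − 399·1 = 1)

20 1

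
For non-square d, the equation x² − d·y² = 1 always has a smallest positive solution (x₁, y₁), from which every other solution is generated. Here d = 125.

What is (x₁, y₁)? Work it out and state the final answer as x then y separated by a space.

√125 → a₀=11, period (5,1,1,5,22); ℓ=5 odd so k=9
k=0  a_k=11  p_k/q_k = 11/1
…
k=2  a_k=1  p_k/q_k = 67/6
…
k=6  a_k=5  p_k/q_k = 76317/6826
k=7  a_k=1  p_k/q_k = 91444/8179
k=8  a_k=1  p_k/q_k = 167761/15005
k=9  a_k=5  p_k/q_k = 930249/83204
fundamental: x₁=930249, y₁=83204  (since 865363202001 − 125·6922905616 = 1)

930249 83204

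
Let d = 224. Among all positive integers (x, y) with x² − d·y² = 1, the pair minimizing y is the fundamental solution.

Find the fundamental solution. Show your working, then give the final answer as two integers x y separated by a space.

√224 → a₀=14, period (1,28); ℓ=2 even so k=1
k=0  a_k=14  p_k/q_k = 14/1
k=1  a_k=1  p_k/q_k = 15/1
fundamental: x₁=15, y₁=1  (since 225 − 224·1 = 1)

15 1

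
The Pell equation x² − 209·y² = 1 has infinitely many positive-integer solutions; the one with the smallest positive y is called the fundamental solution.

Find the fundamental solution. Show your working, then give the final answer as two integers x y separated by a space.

46551 3220

[14; 2,5,3,2,3,5,2,28] for √209; ℓ=8 ⇒ convergent index 7
k=0  a_k=14  p_k/q_k = 14/1
k=1  a_k=2  p_k/q_k = 29/2
k=2  a_k=5  p_k/q_k = 159/11
…
k=5  a_k=3  p_k/q_k = 4019/278
k=6  a_k=5  p_k/q_k = 21266/1471
k=7  a_k=2  p_k/q_k = 46551/3220
→ (46551, 3220).  Check: 46551²=2166995601, 209·3220²=2166995600, difference 1.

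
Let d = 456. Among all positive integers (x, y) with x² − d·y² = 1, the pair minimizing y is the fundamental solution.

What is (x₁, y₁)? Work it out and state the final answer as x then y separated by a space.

√456 → a₀=21, period (2,1,4,1,2,42); ℓ=6 even so k=5
a_0=21:  p_0=21·1+0=21,  q_0=21·0+1=1
a_1=2:  p_1=2·21+1=43,  q_1=2·1+0=2
a_2=1:  p_2=1·43+21=64,  q_2=1·2+1=3
a_3=4:  p_3=4·64+43=299,  q_3=4·3+2=14
a_4=1:  p_4=1·299+64=363,  q_4=1·14+3=17
a_5=2:  p_5=2·363+299=1025,  q_5=2·17+14=48
fundamental: x₁=1025, y₁=48  (since 1050625 − 456·2304 = 1)

1025 48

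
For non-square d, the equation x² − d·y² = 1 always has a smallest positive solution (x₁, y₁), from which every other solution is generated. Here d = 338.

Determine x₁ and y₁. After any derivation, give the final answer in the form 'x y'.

d=338: √d = [18; 2,1,1,2,36] (ℓ=5, odd), read p_9/q_9
k=0  a_k=18  p_k/q_k = 18/1
…
k=4  a_k=2  p_k/q_k = 239/13
k=5  a_k=36  p_k/q_k = 8696/473
…
k=7  a_k=1  p_k/q_k = 26327/1432
k=8  a_k=1  p_k/q_k = 43958/2391
k=9  a_k=2  p_k/q_k = 114243/6214
fundamental: x₁=114243, y₁=6214  (since 13051463049 − 338·38613796 = 1)

114243 6214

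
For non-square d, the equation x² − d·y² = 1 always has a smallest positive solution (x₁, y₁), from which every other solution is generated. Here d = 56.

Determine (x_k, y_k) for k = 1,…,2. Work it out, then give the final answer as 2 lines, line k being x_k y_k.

15 2
449 60

d=56: √d = [7; 2,14] (ℓ=2, even), read p_1/q_1
k=0  a_k=7  p_k/q_k = 7/1
k=1  a_k=2  p_k/q_k = 15/2
fundamental: x₁=15, y₁=2  (since 225 − 56·4 = 1)
k=2:  x_2 = 15·15+56·2·2 = 449,  y_2 = 15·2+2·15 = 60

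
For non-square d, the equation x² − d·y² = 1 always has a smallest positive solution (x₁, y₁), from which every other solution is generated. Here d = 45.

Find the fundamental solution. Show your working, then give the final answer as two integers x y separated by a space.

√45 → a₀=6, period (1,2,2,2,1,12); ℓ=6 even so k=5
i=0: a=6 ⇒ p=6, q=1
…
i=4: a=2 ⇒ p=114, q=17
i=5: a=1 ⇒ p=161, q=24
(x₁, y₁) = (161, 24);  161² − 45·24² = 1 ✓

161 24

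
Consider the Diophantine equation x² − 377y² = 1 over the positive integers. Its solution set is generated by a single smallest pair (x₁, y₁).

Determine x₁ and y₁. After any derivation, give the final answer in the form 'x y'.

233 12

√377 = [19; 2,2,2,38, …], period ℓ=4 (even) → k=3
step 0: (19, 1)  from 19·(1,0) + (0,1)
step 1: (39, 2)  from 2·(19,1) + (1,0)
step 2: (97, 5)  from 2·(39,2) + (19,1)
step 3: (233, 12)  from 2·(97,5) + (39,2)
fundamental: x₁=233, y₁=12  (since 54289 − 377·144 = 1)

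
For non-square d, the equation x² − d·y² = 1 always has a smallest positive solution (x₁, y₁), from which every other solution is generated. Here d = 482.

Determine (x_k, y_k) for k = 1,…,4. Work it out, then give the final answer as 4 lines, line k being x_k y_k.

[21; 1,20,1,42] for √482; ℓ=4 ⇒ convergent index 3
a_0=21:  p_0=21·1+0=21,  q_0=21·0+1=1
…
a_2=20:  p_2=20·22+21=461,  q_2=20·1+1=21
a_3=1:  p_3=1·461+22=483,  q_3=1·21+1=22
→ (483, 22).  Check: 483²=233289, 482·22²=233288, difference 1.
(x_2, y_2) = (483·483 + 482·22·22, 483·22 + 22·483) = (466577, 21252)
(x_3, y_3) = (483·466577 + 482·22·21252, 483·21252 + 22·466577) = (450712899, 20529410)
(x_4, y_4) = (483·450712899 + 482·22·20529410, 483·20529410 + 22·450712899) = (435388193857, 19831388808)

483 22
466577 21252
450712899 20529410
435388193857 19831388808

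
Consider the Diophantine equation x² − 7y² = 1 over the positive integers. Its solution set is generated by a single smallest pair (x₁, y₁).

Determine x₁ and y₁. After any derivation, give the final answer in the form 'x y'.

8 3

√7 = [2; 1,1,1,4, …], period ℓ=4 (even) → k=3
a_0=2:  p_0=2·1+0=2,  q_0=2·0+1=1
a_1=1:  p_1=1·2+1=3,  q_1=1·1+0=1
a_2=1:  p_2=1·3+2=5,  q_2=1·1+1=2
a_3=1:  p_3=1·5+3=8,  q_3=1·2+1=3
fundamental: x₁=8, y₁=3  (since 64 − 7·9 = 1)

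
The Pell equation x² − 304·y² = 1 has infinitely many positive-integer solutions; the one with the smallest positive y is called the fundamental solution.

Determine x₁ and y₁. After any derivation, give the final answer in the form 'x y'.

[17; 2,3,2,1,1,1,1,1,2,3,2,34] for √304; ℓ=12 ⇒ convergent index 11
step 0: (17, 1)  from 17·(1,0) + (0,1)
…
step 6: (1081, 62)  from 1·(680,39) + (401,23)
step 7: (1761, 101)  from 1·(1081,62) + (680,39)
step 8: (2842, 163)  from 1·(1761,101) + (1081,62)
…
step 10: (25177, 1444)  from 3·(7445,427) + (2842,163)
step 11: (57799, 3315)  from 2·(25177,1444) + (7445,427)
(x₁, y₁) = (57799, 3315);  57799² − 304·3315² = 1 ✓

57799 3315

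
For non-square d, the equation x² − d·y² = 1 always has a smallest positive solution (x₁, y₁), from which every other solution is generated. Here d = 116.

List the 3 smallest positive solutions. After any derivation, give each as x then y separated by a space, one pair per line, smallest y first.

9801 910
192119201 17837820
3765920568201 349656946730

√116 = [10; 1,3,2,1,4,1,2,3,1,20, …], period ℓ=10 (even) → k=9
k=0  a_k=10  p_k/q_k = 10/1
k=1  a_k=1  p_k/q_k = 11/1
…
k=4  a_k=1  p_k/q_k = 140/13
…
k=6  a_k=1  p_k/q_k = 797/74
…
k=8  a_k=3  p_k/q_k = 7550/701
k=9  a_k=1  p_k/q_k = 9801/910
→ (9801, 910).  Check: 9801²=96059601, 116·910²=96059600, difference 1.
(x_2, y_2) = (9801·9801 + 116·910·910, 9801·910 + 910·9801) = (192119201, 17837820)
(x_3, y_3) = (9801·192119201 + 116·910·17837820, 9801·17837820 + 910·192119201) = (3765920568201, 349656946730)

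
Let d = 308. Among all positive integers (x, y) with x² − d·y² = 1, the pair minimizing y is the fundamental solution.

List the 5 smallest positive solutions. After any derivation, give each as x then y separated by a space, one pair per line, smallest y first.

351 20
246401 14040
172973151 9856060
121426905601 6918940080
85241514758751 4857086080100

√308 = [17; 1,1,4,1,1,34, …], period ℓ=6 (even) → k=5
step 0: (17, 1)  from 17·(1,0) + (0,1)
…
step 4: (193, 11)  from 1·(158,9) + (35,2)
step 5: (351, 20)  from 1·(193,11) + (158,9)
fundamental: x₁=351, y₁=20  (since 123201 − 308·400 = 1)
k=2:  x_2 = 351·351+308·20·20 = 246401,  y_2 = 351·20+20·351 = 14040
k=3:  x_3 = 351·246401+308·20·14040 = 172973151,  y_3 = 351·14040+20·246401 = 9856060
k=4:  x_4 = 351·172973151+308·20·9856060 = 121426905601,  y_4 = 351·9856060+20·172973151 = 6918940080
k=5:  x_5 = 351·121426905601+308·20·6918940080 = 85241514758751,  y_5 = 351·6918940080+20·121426905601 = 4857086080100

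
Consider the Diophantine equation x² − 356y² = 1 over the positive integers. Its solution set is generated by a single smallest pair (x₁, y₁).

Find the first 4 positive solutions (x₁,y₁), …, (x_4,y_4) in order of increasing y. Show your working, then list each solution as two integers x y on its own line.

√356 = [18; 1,6,1,1,2,…,6,1,36, …], period ℓ=14 (even) → k=13
step 0: (18, 1)  from 18·(1,0) + (0,1)
…
step 9: (28151, 1492)  from 2·(9717,515) + (8717,462)
step 10: (37868, 2007)  from 1·(28151,1492) + (9717,515)
…
step 12: (433982, 23001)  from 6·(66019,3499) + (37868,2007)
step 13: (500001, 26500)  from 1·(433982,23001) + (66019,3499)
fundamental: x₁=500001, y₁=26500  (since 250001000001 − 356·702250000 = 1)
(x_2, y_2) = (500001·500001 + 356·26500·26500, 500001·26500 + 26500·500001) = (500002000001, 26500053000)
(x_3, y_3) = (500001·500002000001 + 356·26500·26500053000, 500001·26500053000 + 26500·500002000001) = (500003000004500001, 26500106000079500)
(x_4, y_4) = (500001·500003000004500001 + 356·26500·26500106000079500, 500001·26500106000079500 + 26500·500003000004500001) = (500004000010000008000001, 26500159000265000106000)

500001 26500
500002000001 26500053000
500003000004500001 26500106000079500
500004000010000008000001 26500159000265000106000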